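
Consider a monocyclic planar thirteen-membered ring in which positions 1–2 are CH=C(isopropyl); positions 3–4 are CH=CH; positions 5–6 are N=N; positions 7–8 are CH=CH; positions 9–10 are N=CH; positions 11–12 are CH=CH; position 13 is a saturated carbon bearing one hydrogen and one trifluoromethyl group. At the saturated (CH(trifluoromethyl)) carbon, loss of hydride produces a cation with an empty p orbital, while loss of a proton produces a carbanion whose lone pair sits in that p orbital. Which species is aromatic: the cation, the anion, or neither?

The anion

Both ions have a continuous loop of p orbitals — each ring atom is sp².
Cation: 6 × 2 + 0 = 12 π electrons → 4(3), antiaromatic.
Anion: 6 × 2 + 2 = 14 π electrons → 4(3)+2, aromatic.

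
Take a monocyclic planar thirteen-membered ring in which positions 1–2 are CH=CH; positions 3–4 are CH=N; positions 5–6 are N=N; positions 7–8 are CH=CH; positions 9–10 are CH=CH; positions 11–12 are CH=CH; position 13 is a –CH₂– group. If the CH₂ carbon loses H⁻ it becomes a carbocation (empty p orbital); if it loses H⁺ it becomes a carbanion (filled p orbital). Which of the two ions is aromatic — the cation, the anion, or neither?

The anion

Once that carbon is sp², every ring atom has a p orbital and both ions are fully conjugated.
Cation: 6 × 2 + 0 = 12 π electrons → 4(3), antiaromatic.
Anion: 6 × 2 + 2 = 14 π electrons → 4(3)+2, aromatic.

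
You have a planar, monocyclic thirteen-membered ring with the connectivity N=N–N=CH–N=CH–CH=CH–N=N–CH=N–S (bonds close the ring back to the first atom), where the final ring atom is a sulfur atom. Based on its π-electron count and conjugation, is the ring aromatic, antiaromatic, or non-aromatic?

The p orbitals form a continuous loop: every atom in a ring double bond is sp² and brings one electron to the p orbital; the doubly-bonded nitrogens are pyridine-type — their lone pairs lie in the ring plane, leaving one electron in the p orbital; the sulfur donates one lone pair from its p orbital. The ring is fully conjugated.
Counting π electrons: 6 × 2 = 12 from the double-bond units + 2 from the S atom = 14.
Since 14 = 4·3 + 2, the ring meets the 4n+2 criterion.

Aromatic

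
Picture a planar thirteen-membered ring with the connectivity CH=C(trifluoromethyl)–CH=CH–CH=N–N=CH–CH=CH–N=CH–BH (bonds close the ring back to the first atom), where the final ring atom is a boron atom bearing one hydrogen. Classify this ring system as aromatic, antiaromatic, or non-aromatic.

Every ring atom contributes a p orbital perpendicular to the ring (each doubly-bonded ring atom is sp² with one p-orbital electron; each =N– nitrogen is pyridine-type (lone pair in the sp² plane, one electron in the p orbital); the boron has an empty p orbital), so the π system is cyclic and fully conjugated.
Counting π electrons: 6 × 2 = 12 from the double-bond units + 0 from the BH atom = 12.
12 = 4(3); a planar, fully conjugated 4n system is antiaromatic.

Antiaromatic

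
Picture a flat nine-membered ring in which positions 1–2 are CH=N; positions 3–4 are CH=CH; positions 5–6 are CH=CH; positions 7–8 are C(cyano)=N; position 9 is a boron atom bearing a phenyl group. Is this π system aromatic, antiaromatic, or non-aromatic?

Antiaromatic

The p orbitals form a continuous loop: every atom in a ring double bond is sp² and brings one electron to the p orbital; the doubly-bonded nitrogens are pyridine-type — their lone pairs lie in the ring plane, leaving one electron in the p orbital; the boron has an empty p orbital. The ring is fully conjugated.
Counting π electrons: 4 × 2 = 8 from the double-bond units + 0 from the B(phenyl) atom = 8.
A 4n π count (8, n = 2) in a planar conjugated ring means antiaromatic.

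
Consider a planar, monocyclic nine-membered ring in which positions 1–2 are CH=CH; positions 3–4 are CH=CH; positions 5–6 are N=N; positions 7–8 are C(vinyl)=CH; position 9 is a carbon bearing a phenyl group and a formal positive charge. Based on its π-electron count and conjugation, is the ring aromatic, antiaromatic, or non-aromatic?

Check conjugation: the double-bond atoms are sp², each contributing one p electron; each sp² =N– keeps its lone pair in-plane and puts one electron into the π system; the carbocation has an empty p orbital — every position has a p orbital, so the cyclic π system is continuous.
Counting π electrons: 4 × 2 = 8 from the double-bond units + 0 from the C(phenyl)(+) atom = 8.
A 4n π count (8, n = 2) in a planar conjugated ring means antiaromatic.

Antiaromatic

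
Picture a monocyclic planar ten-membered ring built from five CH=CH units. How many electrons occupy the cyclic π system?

10

All ring atoms are sp² and supply a p orbital to the ring (the double-bond atoms are sp², each contributing one p electron); the conjugation is uninterrupted.
Counting π electrons: 5 × 2 = 10 from the 5 double-bond units.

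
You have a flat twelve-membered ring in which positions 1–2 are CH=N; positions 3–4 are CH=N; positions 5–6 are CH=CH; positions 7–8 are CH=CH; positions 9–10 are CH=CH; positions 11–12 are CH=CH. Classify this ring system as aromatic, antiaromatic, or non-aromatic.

All ring atoms are sp² and supply a p orbital to the ring (every atom in a ring double bond is sp² and brings one electron to the p orbital; each sp² =N– keeps its lone pair in-plane and puts one electron into the π system); the conjugation is uninterrupted.
π-electron count: 6 × 2 = 12 from the 6 double-bond units.
With 12 = 4·3 π electrons, Hückel's rule classifies the planar ring as antiaromatic.

Antiaromatic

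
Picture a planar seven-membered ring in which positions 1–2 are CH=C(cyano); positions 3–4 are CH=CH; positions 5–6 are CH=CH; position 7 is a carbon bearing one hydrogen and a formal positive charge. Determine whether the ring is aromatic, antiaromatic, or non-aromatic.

Check conjugation: each doubly-bonded ring atom is sp² with one p-orbital electron; the carbocation has an empty p orbital — every position has a p orbital, so the cyclic π system is continuous.
Counting π electrons: 3 × 2 = 6 from the double-bond units + 0 from the CH(+) atom = 6.
With 6 π electrons (n = 1), the Hückel 4n+2 condition holds.

Aromatic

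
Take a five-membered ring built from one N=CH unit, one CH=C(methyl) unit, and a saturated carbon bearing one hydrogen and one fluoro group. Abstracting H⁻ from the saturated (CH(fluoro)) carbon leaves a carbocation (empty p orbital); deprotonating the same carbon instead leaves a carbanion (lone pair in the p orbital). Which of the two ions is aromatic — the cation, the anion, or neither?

The anion

Both ions have a continuous loop of p orbitals — each ring atom is sp².
Cation: 2 × 2 + 0 = 4 π electrons → 4(1), antiaromatic.
Anion: 2 × 2 + 2 = 6 π electrons → 4(1)+2, aromatic.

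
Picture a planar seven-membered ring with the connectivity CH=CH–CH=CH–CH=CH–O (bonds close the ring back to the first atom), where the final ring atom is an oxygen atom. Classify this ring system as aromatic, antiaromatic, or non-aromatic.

Every ring atom contributes a p orbital perpendicular to the ring (every atom in a ring double bond is sp² and brings one electron to the p orbital; the oxygen donates one lone pair from its p orbital), so the π system is cyclic and fully conjugated.
π-electron count: 3 × 2 = 6 from the double-bond units + 2 from the O atom = 8.
With 8 = 4·2 π electrons, Hückel's rule classifies the planar ring as antiaromatic.

Antiaromatic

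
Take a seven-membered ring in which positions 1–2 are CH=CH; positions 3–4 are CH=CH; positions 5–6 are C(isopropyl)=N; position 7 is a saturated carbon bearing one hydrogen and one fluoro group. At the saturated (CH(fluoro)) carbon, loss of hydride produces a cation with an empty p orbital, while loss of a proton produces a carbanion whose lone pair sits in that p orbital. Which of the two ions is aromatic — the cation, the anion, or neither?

The cation

Both ions have a continuous loop of p orbitals — each ring atom is sp².
Cation: 3 × 2 + 0 = 6 π electrons → 4(1)+2, aromatic.
Anion: 3 × 2 + 2 = 8 π electrons → 4(2), antiaromatic.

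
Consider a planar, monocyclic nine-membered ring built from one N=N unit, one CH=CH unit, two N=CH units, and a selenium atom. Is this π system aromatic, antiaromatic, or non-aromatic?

Aromatic

All ring atoms are sp² and supply a p orbital to the ring (each doubly-bonded ring atom is sp² with one p-orbital electron; each =N– nitrogen is pyridine-type (lone pair in the sp² plane, one electron in the p orbital); the selenium donates one lone pair from its p orbital); the conjugation is uninterrupted.
Adding the contributions, 4 × 2 = 8 from the double-bond units + 2 from the Se atom = 10.
With 10 π electrons (n = 2), the Hückel 4n+2 condition holds.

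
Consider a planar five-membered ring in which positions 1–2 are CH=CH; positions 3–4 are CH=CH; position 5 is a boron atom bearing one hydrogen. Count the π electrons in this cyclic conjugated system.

4

Every ring atom contributes a p orbital perpendicular to the ring (every atom in a ring double bond is sp² and brings one electron to the p orbital; the boron has an empty p orbital), so the π system is cyclic and fully conjugated.
Adding the contributions, 2 × 2 = 4 from the double-bond units + 0 from the BH atom = 4.
This is borole.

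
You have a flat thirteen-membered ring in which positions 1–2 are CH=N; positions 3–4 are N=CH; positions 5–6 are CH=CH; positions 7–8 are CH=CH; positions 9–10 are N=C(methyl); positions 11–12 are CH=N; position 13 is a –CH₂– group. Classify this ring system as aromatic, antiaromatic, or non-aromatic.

Non-aromatic

The CH2 position has four σ bonds — the tetrahedral CH₂ carbon is sp³ and has no p orbital in the ring π system — so the cyclic conjugation is interrupted.
Broken conjugation rules out both aromaticity and antiaromaticity.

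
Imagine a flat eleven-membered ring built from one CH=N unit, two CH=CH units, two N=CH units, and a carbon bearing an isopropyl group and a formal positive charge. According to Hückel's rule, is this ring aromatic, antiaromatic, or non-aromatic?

Aromatic

Check conjugation: the double-bond atoms are sp², each contributing one p electron; the doubly-bonded nitrogens are pyridine-type — their lone pairs lie in the ring plane, leaving one electron in the p orbital; the carbocation has an empty p orbital — every position has a p orbital, so the cyclic π system is continuous.
Counting π electrons: 5 × 2 = 10 from the double-bond units + 0 from the C(isopropyl)(+) atom = 10.
10 = 4(2) + 2, which satisfies Hückel's 4n+2 rule.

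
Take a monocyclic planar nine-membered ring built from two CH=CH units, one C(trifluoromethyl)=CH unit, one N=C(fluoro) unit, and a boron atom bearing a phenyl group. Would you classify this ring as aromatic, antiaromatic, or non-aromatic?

Antiaromatic

All ring atoms are sp² and supply a p orbital to the ring (every atom in a ring double bond is sp² and brings one electron to the p orbital; each =N– nitrogen is pyridine-type (lone pair in the sp² plane, one electron in the p orbital); the boron has an empty p orbital); the conjugation is uninterrupted.
π-electron count: 4 × 2 = 8 from the double-bond units + 0 from the B(phenyl) atom = 8.
8 is a 4n count (n = 2), so the planar conjugated ring is antiaromatic.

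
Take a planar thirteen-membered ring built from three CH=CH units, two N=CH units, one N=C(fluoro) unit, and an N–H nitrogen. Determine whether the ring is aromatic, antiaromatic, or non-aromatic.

Aromatic

All ring atoms are sp² and supply a p orbital to the ring (each doubly-bonded ring atom is sp² with one p-orbital electron; each =N– nitrogen is pyridine-type (lone pair in the sp² plane, one electron in the p orbital); the pyrrole-type nitrogen donates its lone pair from the p orbital); the conjugation is uninterrupted.
Tallying contributions gives 6 × 2 = 12 from the double-bond units + 2 from the NH atom = 14.
With 14 π electrons (n = 3), the Hückel 4n+2 condition holds.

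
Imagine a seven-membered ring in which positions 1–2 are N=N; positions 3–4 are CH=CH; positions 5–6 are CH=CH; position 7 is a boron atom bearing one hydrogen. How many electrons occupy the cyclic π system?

All ring atoms are sp² and supply a p orbital to the ring (every atom in a ring double bond is sp² and brings one electron to the p orbital; each sp² =N– keeps its lone pair in-plane and puts one electron into the π system; the boron has an empty p orbital); the conjugation is uninterrupted.
Counting π electrons: 3 × 2 = 6 from the double-bond units + 0 from the BH atom = 6.

6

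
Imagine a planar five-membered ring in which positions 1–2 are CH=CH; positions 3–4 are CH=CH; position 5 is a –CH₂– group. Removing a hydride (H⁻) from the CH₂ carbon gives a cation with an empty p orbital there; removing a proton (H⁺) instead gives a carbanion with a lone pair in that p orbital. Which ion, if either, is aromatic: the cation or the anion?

Both ions have a continuous loop of p orbitals — each ring atom is sp².
Cation: 2 × 2 + 0 = 4 π electrons → 4(1), antiaromatic.
Anion: 2 × 2 + 2 = 6 π electrons → 4(1)+2, aromatic.

The anion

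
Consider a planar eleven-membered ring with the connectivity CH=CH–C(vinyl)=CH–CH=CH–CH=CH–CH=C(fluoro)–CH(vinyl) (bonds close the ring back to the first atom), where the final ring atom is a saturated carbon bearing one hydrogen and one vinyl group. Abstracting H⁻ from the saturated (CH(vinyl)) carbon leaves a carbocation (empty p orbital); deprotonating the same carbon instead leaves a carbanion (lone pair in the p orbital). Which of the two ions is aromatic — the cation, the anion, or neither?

Both ions have a continuous loop of p orbitals — each ring atom is sp².
Cation: 5 × 2 + 0 = 10 π electrons → 4(2)+2, aromatic.
Anion: 5 × 2 + 2 = 12 π electrons → 4(3), antiaromatic.

The cation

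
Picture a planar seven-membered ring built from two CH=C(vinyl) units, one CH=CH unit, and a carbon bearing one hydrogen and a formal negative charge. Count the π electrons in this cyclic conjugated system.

8

Every ring atom contributes a p orbital perpendicular to the ring (every atom in a ring double bond is sp² and brings one electron to the p orbital; the carbanion's lone pair occupies the p orbital), so the π system is cyclic and fully conjugated.
Tallying contributions gives 3 × 2 = 6 from the double-bond units + 2 from the CH(-) atom = 8.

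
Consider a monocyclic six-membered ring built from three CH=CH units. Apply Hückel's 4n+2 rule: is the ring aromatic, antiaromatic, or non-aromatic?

Check conjugation: every atom in a ring double bond is sp² and brings one electron to the p orbital — every position has a p orbital, so the cyclic π system is continuous.
Tallying contributions gives 3 × 2 = 6 from the 3 double-bond units.
Since 6 = 4·1 + 2, the ring meets the 4n+2 criterion.
This is benzene.

Aromatic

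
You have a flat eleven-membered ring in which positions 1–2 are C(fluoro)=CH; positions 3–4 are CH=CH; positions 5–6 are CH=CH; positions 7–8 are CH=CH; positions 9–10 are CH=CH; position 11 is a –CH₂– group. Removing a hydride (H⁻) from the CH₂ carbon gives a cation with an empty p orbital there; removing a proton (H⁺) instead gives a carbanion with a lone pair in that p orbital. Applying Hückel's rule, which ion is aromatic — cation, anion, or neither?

The cation

Both ions have a continuous loop of p orbitals — each ring atom is sp².
Cation: 5 × 2 + 0 = 10 π electrons → 4(2)+2, aromatic.
Anion: 5 × 2 + 2 = 12 π electrons → 4(3), antiaromatic.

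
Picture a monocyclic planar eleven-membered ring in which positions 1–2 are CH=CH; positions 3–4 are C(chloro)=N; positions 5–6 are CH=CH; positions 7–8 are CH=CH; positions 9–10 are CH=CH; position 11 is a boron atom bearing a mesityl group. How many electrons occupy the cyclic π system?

Check conjugation: every atom in a ring double bond is sp² and brings one electron to the p orbital; each sp² =N– keeps its lone pair in-plane and puts one electron into the π system; the boron has an empty p orbital — every position has a p orbital, so the cyclic π system is continuous.
Tallying contributions gives 5 × 2 = 10 from the double-bond units + 0 from the B(mesityl) atom = 10.

10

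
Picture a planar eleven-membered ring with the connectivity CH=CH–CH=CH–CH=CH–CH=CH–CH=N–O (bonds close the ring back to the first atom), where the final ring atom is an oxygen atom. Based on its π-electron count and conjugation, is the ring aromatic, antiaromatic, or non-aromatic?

Antiaromatic

Every ring atom contributes a p orbital perpendicular to the ring (the double-bond atoms are sp², each contributing one p electron; the doubly-bonded nitrogens are pyridine-type — their lone pairs lie in the ring plane, leaving one electron in the p orbital; the oxygen donates one lone pair from its p orbital), so the π system is cyclic and fully conjugated.
Adding the contributions, 5 × 2 = 10 from the double-bond units + 2 from the O atom = 12.
With 12 = 4·3 π electrons, Hückel's rule classifies the planar ring as antiaromatic.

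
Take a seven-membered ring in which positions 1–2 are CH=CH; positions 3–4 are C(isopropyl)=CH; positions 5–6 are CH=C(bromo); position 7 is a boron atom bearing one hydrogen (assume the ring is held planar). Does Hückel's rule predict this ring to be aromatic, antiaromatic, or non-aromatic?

Aromatic

All ring atoms are sp² and supply a p orbital to the ring (the double-bond atoms are sp², each contributing one p electron; the boron has an empty p orbital); the conjugation is uninterrupted.
π-electron count: 3 × 2 = 6 from the double-bond units + 0 from the BH atom = 6.
Since 6 = 4·1 + 2, the ring meets the 4n+2 criterion.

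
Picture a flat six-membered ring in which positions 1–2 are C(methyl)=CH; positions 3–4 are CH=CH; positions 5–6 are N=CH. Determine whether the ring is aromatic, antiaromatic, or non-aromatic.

Aromatic

Check conjugation: the double-bond atoms are sp², each contributing one p electron; each sp² =N– keeps its lone pair in-plane and puts one electron into the π system — every position has a p orbital, so the cyclic π system is continuous.
Adding the contributions, 3 × 2 = 6 from the 3 double-bond units.
Since 6 = 4·1 + 2, the ring meets the 4n+2 criterion.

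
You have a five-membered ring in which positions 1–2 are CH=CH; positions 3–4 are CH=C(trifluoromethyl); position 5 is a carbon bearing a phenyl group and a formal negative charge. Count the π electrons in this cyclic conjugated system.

6

Check conjugation: every atom in a ring double bond is sp² and brings one electron to the p orbital; the carbanion's lone pair occupies the p orbital — every position has a p orbital, so the cyclic π system is continuous.
Adding the contributions, 2 × 2 = 4 from the double-bond units + 2 from the C(phenyl)(-) atom = 6.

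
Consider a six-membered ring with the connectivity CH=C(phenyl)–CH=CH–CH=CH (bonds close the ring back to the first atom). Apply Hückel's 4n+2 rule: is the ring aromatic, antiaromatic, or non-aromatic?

All ring atoms are sp² and supply a p orbital to the ring (each doubly-bonded ring atom is sp² with one p-orbital electron); the conjugation is uninterrupted.
Counting π electrons: 3 × 2 = 6 from the 3 double-bond units.
Since 6 = 4·1 + 2, the ring meets the 4n+2 criterion.

Aromatic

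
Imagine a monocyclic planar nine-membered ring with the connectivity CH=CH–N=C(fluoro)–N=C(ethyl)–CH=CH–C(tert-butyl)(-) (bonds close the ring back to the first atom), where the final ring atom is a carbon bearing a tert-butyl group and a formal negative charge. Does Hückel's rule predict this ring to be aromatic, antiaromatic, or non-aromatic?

Every ring atom contributes a p orbital perpendicular to the ring (each doubly-bonded ring atom is sp² with one p-orbital electron; each sp² =N– keeps its lone pair in-plane and puts one electron into the π system; the carbanion's lone pair occupies the p orbital), so the π system is cyclic and fully conjugated.
Counting π electrons: 4 × 2 = 8 from the double-bond units + 2 from the C(tert-butyl)(-) atom = 10.
That gives a 4n+2 count (10, n = 2).

Aromatic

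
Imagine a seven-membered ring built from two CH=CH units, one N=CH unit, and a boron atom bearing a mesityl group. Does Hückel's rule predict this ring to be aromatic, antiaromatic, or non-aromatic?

Aromatic

The p orbitals form a continuous loop: the double-bond atoms are sp², each contributing one p electron; the doubly-bonded nitrogens are pyridine-type — their lone pairs lie in the ring plane, leaving one electron in the p orbital; the boron has an empty p orbital. The ring is fully conjugated.
Counting π electrons: 3 × 2 = 6 from the double-bond units + 0 from the B(mesityl) atom = 6.
With 6 π electrons (n = 1), the Hückel 4n+2 condition holds.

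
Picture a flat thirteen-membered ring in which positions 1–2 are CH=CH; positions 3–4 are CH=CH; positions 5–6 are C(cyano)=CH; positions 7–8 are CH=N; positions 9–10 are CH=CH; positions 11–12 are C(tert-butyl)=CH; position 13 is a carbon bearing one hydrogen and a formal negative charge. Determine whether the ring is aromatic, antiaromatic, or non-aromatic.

All ring atoms are sp² and supply a p orbital to the ring (each doubly-bonded ring atom is sp² with one p-orbital electron; each =N– nitrogen is pyridine-type (lone pair in the sp² plane, one electron in the p orbital); the carbanion's lone pair occupies the p orbital); the conjugation is uninterrupted.
Adding the contributions, 6 × 2 = 12 from the double-bond units + 2 from the CH(-) atom = 14.
Since 14 = 4·3 + 2, the ring meets the 4n+2 criterion.

Aromatic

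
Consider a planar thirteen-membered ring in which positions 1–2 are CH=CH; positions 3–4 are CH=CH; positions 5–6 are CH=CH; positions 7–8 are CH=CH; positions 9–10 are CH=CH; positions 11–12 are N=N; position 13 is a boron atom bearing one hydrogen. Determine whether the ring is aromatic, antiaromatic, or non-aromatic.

Antiaromatic

Every ring atom contributes a p orbital perpendicular to the ring (every atom in a ring double bond is sp² and brings one electron to the p orbital; each sp² =N– keeps its lone pair in-plane and puts one electron into the π system; the boron has an empty p orbital), so the π system is cyclic and fully conjugated.
π-electron count: 6 × 2 = 12 from the double-bond units + 0 from the BH atom = 12.
12 is a 4n count (n = 3), so the planar conjugated ring is antiaromatic.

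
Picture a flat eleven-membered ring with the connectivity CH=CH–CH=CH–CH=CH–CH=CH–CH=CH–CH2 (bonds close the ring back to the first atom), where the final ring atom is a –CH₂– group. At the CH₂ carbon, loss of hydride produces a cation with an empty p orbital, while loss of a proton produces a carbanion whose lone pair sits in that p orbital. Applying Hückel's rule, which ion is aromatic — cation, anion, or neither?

The cation

Both ions have a continuous loop of p orbitals — each ring atom is sp².
Cation: 5 × 2 + 0 = 10 π electrons → 4(2)+2, aromatic.
Anion: 5 × 2 + 2 = 12 π electrons → 4(3), antiaromatic.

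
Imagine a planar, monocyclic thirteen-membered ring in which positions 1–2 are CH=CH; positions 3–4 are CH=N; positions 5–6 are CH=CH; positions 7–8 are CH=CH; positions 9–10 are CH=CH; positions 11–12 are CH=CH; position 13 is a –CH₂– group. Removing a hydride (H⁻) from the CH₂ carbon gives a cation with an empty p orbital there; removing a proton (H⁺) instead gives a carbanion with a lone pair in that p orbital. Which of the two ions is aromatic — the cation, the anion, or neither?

Once that carbon is sp², every ring atom has a p orbital and both ions are fully conjugated.
Cation: 6 × 2 + 0 = 12 π electrons → 4(3), antiaromatic.
Anion: 6 × 2 + 2 = 14 π electrons → 4(3)+2, aromatic.

The anion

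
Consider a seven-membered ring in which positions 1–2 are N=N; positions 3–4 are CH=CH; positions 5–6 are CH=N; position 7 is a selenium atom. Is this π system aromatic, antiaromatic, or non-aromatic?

All ring atoms are sp² and supply a p orbital to the ring (every atom in a ring double bond is sp² and brings one electron to the p orbital; each =N– nitrogen is pyridine-type (lone pair in the sp² plane, one electron in the p orbital); the selenium donates one lone pair from its p orbital); the conjugation is uninterrupted.
Tallying contributions gives 3 × 2 = 6 from the double-bond units + 2 from the Se atom = 8.
With 8 = 4·2 π electrons, Hückel's rule classifies the planar ring as antiaromatic.

Antiaromatic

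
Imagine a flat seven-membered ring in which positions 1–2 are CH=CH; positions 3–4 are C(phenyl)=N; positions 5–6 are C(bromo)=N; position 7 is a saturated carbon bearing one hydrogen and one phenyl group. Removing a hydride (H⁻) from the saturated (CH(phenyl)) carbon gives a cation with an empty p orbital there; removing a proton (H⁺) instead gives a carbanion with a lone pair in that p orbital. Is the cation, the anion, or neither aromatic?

Both ions have a continuous loop of p orbitals — each ring atom is sp².
Cation: 3 × 2 + 0 = 6 π electrons → 4(1)+2, aromatic.
Anion: 3 × 2 + 2 = 8 π electrons → 4(2), antiaromatic.

The cation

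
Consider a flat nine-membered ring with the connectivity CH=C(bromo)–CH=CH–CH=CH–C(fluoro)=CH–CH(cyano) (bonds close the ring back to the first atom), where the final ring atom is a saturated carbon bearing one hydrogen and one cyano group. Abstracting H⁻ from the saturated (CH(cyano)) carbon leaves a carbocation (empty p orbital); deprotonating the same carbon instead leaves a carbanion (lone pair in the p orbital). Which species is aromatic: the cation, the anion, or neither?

The anion

Once that carbon is sp², every ring atom has a p orbital and both ions are fully conjugated.
Cation: 4 × 2 + 0 = 8 π electrons → 4(2), antiaromatic.
Anion: 4 × 2 + 2 = 10 π electrons → 4(2)+2, aromatic.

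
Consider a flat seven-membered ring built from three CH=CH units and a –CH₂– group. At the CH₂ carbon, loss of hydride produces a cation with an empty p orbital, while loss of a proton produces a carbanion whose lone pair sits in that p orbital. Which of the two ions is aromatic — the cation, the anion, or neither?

In either ion the ring is fully conjugated: every atom, including the new sp² carbon, supplies a p orbital.
Cation: 3 × 2 + 0 = 6 π electrons → 4(1)+2, aromatic.
Anion: 3 × 2 + 2 = 8 π electrons → 4(2), antiaromatic.

The cation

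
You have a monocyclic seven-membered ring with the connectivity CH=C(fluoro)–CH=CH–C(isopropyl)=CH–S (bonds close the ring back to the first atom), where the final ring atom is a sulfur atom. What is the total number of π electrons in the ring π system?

8

All ring atoms are sp² and supply a p orbital to the ring (each doubly-bonded ring atom is sp² with one p-orbital electron; the sulfur donates one lone pair from its p orbital); the conjugation is uninterrupted.
Adding the contributions, 3 × 2 = 6 from the double-bond units + 2 from the S atom = 8.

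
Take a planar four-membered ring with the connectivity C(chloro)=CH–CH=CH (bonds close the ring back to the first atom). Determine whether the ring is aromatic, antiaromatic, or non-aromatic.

All ring atoms are sp² and supply a p orbital to the ring (the double-bond atoms are sp², each contributing one p electron); the conjugation is uninterrupted.
Adding the contributions, 2 × 2 = 4 from the 2 double-bond units.
A 4n π count (4, n = 1) in a planar conjugated ring means antiaromatic.

Antiaromatic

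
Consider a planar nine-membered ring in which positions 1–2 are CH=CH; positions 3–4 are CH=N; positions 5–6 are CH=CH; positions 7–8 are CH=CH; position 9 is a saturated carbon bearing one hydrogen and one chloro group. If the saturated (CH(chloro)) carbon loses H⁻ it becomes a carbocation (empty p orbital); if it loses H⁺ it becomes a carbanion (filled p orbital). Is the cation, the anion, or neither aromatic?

In either ion the ring is fully conjugated: every atom, including the new sp² carbon, supplies a p orbital.
Cation: 4 × 2 + 0 = 8 π electrons → 4(2), antiaromatic.
Anion: 4 × 2 + 2 = 10 π electrons → 4(2)+2, aromatic.

The anion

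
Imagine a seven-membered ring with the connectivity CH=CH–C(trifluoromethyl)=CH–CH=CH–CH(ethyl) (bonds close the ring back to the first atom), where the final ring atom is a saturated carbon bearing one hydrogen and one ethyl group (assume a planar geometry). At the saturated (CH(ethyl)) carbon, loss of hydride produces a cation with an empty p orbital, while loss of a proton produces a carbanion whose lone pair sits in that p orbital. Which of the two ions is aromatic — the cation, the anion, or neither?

Both ions have a continuous loop of p orbitals — each ring atom is sp².
Cation: 3 × 2 + 0 = 6 π electrons → 4(1)+2, aromatic.
Anion: 3 × 2 + 2 = 8 π electrons → 4(2), antiaromatic.

The cation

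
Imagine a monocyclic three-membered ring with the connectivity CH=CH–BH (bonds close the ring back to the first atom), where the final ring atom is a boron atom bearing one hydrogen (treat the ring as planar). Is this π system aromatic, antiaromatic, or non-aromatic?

Check conjugation: each doubly-bonded ring atom is sp² with one p-orbital electron; the boron has an empty p orbital — every position has a p orbital, so the cyclic π system is continuous.
π-electron count: 1 × 2 = 2 from the double-bond unit + 0 from the BH atom = 2.
With 2 π electrons (n = 0), the Hückel 4n+2 condition holds.

Aromatic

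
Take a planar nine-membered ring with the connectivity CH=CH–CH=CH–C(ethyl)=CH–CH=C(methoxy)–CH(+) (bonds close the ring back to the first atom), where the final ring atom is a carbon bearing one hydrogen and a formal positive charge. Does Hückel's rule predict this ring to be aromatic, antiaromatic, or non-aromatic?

The p orbitals form a continuous loop: each doubly-bonded ring atom is sp² with one p-orbital electron; the carbocation has an empty p orbital. The ring is fully conjugated.
Adding the contributions, 4 × 2 = 8 from the double-bond units + 0 from the CH(+) atom = 8.
8 is a 4n count (n = 2), so the planar conjugated ring is antiaromatic.

Antiaromatic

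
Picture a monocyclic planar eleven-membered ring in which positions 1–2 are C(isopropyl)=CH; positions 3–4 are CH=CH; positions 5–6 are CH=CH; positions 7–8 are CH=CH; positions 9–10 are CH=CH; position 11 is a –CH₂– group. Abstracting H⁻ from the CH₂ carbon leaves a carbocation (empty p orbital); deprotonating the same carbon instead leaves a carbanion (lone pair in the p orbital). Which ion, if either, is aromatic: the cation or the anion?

The cation

Both ions have a continuous loop of p orbitals — each ring atom is sp².
Cation: 5 × 2 + 0 = 10 π electrons → 4(2)+2, aromatic.
Anion: 5 × 2 + 2 = 12 π electrons → 4(3), antiaromatic.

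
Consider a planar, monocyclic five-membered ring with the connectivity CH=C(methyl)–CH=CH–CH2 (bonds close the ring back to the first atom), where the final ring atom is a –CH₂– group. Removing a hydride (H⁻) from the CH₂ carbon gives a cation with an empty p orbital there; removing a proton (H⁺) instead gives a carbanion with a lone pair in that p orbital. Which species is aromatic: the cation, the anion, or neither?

The anion

In both ions every ring atom is sp² and contributes a p orbital, so both rings are fully conjugated.
Cation: 2 × 2 + 0 = 4 π electrons → 4(1), antiaromatic.
Anion: 2 × 2 + 2 = 6 π electrons → 4(1)+2, aromatic.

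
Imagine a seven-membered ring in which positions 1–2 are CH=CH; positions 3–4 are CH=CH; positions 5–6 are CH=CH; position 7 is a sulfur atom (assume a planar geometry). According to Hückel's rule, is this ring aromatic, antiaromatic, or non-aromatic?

Antiaromatic

The p orbitals form a continuous loop: each doubly-bonded ring atom is sp² with one p-orbital electron; the sulfur donates one lone pair from its p orbital. The ring is fully conjugated.
Counting π electrons: 3 × 2 = 6 from the double-bond units + 2 from the S atom = 8.
8 is a 4n count (n = 2), so the planar conjugated ring is antiaromatic.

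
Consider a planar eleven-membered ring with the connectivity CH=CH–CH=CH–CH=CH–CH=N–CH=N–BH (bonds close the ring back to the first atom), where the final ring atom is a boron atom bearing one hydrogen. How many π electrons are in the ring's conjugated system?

10

All ring atoms are sp² and supply a p orbital to the ring (each doubly-bonded ring atom is sp² with one p-orbital electron; each sp² =N– keeps its lone pair in-plane and puts one electron into the π system; the boron has an empty p orbital); the conjugation is uninterrupted.
Tallying contributions gives 5 × 2 = 10 from the double-bond units + 0 from the BH atom = 10.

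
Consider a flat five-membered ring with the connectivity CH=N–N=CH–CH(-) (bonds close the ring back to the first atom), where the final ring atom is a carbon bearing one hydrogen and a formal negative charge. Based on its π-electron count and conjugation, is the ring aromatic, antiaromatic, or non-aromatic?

All ring atoms are sp² and supply a p orbital to the ring (the double-bond atoms are sp², each contributing one p electron; the doubly-bonded nitrogens are pyridine-type — their lone pairs lie in the ring plane, leaving one electron in the p orbital; the carbanion's lone pair occupies the p orbital); the conjugation is uninterrupted.
π-electron count: 2 × 2 = 4 from the double-bond units + 2 from the CH(-) atom = 6.
Since 6 = 4·1 + 2, the ring meets the 4n+2 criterion.

Aromatic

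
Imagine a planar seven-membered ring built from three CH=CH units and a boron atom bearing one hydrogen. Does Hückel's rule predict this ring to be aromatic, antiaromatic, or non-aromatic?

Aromatic

Every ring atom contributes a p orbital perpendicular to the ring (each doubly-bonded ring atom is sp² with one p-orbital electron; the boron has an empty p orbital), so the π system is cyclic and fully conjugated.
Counting π electrons: 3 × 2 = 6 from the double-bond units + 0 from the BH atom = 6.
6 = 4(1) + 2, which satisfies Hückel's 4n+2 rule.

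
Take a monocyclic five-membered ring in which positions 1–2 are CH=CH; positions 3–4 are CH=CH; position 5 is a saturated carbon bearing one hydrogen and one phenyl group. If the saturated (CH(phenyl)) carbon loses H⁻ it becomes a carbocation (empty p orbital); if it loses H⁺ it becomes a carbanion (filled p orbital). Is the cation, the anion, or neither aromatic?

Once that carbon is sp², every ring atom has a p orbital and both ions are fully conjugated.
Cation: 2 × 2 + 0 = 4 π electrons → 4(1), antiaromatic.
Anion: 2 × 2 + 2 = 6 π electrons → 4(1)+2, aromatic.

The anion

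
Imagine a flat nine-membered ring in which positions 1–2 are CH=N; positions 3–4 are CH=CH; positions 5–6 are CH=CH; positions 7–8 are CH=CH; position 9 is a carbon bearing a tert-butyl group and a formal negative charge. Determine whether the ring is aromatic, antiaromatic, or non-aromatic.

Aromatic

Every ring atom contributes a p orbital perpendicular to the ring (each doubly-bonded ring atom is sp² with one p-orbital electron; the doubly-bonded nitrogens are pyridine-type — their lone pairs lie in the ring plane, leaving one electron in the p orbital; the carbanion's lone pair occupies the p orbital), so the π system is cyclic and fully conjugated.
Adding the contributions, 4 × 2 = 8 from the double-bond units + 2 from the C(tert-butyl)(-) atom = 10.
With 10 π electrons (n = 2), the Hückel 4n+2 condition holds.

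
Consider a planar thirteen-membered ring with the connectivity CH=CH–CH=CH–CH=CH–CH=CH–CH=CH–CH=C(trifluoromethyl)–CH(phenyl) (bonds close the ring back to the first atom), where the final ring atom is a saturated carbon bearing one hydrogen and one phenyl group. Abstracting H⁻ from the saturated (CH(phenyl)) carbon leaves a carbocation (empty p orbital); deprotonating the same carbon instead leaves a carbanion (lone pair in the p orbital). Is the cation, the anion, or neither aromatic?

Both ions have a continuous loop of p orbitals — each ring atom is sp².
Cation: 6 × 2 + 0 = 12 π electrons → 4(3), antiaromatic.
Anion: 6 × 2 + 2 = 14 π electrons → 4(3)+2, aromatic.

The anion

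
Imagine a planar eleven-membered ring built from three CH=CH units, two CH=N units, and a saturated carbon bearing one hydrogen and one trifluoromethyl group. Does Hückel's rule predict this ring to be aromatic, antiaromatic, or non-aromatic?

Non-aromatic

At the CH(trifluoromethyl) position, that saturated carbon is sp³ and has no p orbital in the ring π system; the ring's p-orbital overlap is broken there.
Broken conjugation rules out both aromaticity and antiaromaticity.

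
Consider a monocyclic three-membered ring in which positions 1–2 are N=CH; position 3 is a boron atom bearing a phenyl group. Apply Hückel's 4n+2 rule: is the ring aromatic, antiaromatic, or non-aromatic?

Aromatic

All ring atoms are sp² and supply a p orbital to the ring (every atom in a ring double bond is sp² and brings one electron to the p orbital; each =N– nitrogen is pyridine-type (lone pair in the sp² plane, one electron in the p orbital); the boron has an empty p orbital); the conjugation is uninterrupted.
Counting π electrons: 1 × 2 = 2 from the double-bond unit + 0 from the B(phenyl) atom = 2.
That gives a 4n+2 count (2, n = 0).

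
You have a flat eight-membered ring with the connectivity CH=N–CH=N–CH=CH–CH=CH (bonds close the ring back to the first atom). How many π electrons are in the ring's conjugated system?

8

Every ring atom contributes a p orbital perpendicular to the ring (the double-bond atoms are sp², each contributing one p electron; the doubly-bonded nitrogens are pyridine-type — their lone pairs lie in the ring plane, leaving one electron in the p orbital), so the π system is cyclic and fully conjugated.
Adding the contributions, 4 × 2 = 8 from the 4 double-bond units.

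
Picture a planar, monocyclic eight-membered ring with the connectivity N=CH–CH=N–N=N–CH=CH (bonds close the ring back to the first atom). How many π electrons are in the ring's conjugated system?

The p orbitals form a continuous loop: the double-bond atoms are sp², each contributing one p electron; each =N– nitrogen is pyridine-type (lone pair in the sp² plane, one electron in the p orbital). The ring is fully conjugated.
Counting π electrons: 4 × 2 = 8 from the 4 double-bond units.

8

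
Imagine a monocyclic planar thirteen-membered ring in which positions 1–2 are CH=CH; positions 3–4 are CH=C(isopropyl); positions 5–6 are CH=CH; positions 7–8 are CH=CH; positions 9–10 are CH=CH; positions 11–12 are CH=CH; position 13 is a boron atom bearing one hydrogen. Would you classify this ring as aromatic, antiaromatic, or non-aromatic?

Antiaromatic

Every ring atom contributes a p orbital perpendicular to the ring (the double-bond atoms are sp², each contributing one p electron; the boron has an empty p orbital), so the π system is cyclic and fully conjugated.
Tallying contributions gives 6 × 2 = 12 from the double-bond units + 0 from the BH atom = 12.
12 is a 4n count (n = 3), so the planar conjugated ring is antiaromatic.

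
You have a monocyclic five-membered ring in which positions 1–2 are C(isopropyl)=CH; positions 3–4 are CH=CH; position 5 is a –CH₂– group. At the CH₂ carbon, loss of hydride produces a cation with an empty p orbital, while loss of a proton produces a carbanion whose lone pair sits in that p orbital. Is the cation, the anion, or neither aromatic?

The anion

Both ions have a continuous loop of p orbitals — each ring atom is sp².
Cation: 2 × 2 + 0 = 4 π electrons → 4(1), antiaromatic.
Anion: 2 × 2 + 2 = 6 π electrons → 4(1)+2, aromatic.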